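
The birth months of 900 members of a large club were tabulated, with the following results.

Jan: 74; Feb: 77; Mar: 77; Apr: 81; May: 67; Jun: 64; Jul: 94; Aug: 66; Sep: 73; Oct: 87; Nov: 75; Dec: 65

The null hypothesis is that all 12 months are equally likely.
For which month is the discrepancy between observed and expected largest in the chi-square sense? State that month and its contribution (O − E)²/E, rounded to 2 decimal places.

Jul, 4.81

Under H₀ each category has probability 1/12, so each expected count is 900/12 = 75.
χ² = (74−75)²/75 + (77−75)²/75 + (77−75)²/75 + (81−75)²/75 + (67−75)²/75 + (64−75)²/75 + (94−75)²/75 + (66−75)²/75 + (73−75)²/75 + (87−75)²/75 + (75−75)²/75 + (65−75)²/75
   = 0.013 + 0.053 + 0.053 + 0.480 + 0.853 + 1.613 + 4.813 + 1.080 + 0.053 + 1.920 + 0.000 + 1.333
The largest term is for Jul: 4.81.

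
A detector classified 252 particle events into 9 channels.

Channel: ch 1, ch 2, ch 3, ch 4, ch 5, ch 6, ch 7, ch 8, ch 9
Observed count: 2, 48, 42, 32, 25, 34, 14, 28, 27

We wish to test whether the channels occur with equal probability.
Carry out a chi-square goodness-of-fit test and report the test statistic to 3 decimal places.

Expected count for each of the 9 categories: 252/9 = 28.
cat         O        E   (O−E)²/E
ch 1        2       28    24.1429
ch 2       48       28    14.2857
ch 3       42       28     7.0000
ch 4       32       28     0.5714
ch 5       25       28     0.3214
ch 6       34       28     1.2857
ch 7       14       28     7.0000
ch 8       28       28     0.0000
ch 9       27       28     0.0357
Sum = 54.643

54.643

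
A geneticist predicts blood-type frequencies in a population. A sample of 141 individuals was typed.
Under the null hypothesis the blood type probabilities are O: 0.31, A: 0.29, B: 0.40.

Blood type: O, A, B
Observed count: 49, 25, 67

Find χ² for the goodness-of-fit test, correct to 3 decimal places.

8.807

Expected counts E_i = n·p_i: 141×0.31 = 43.71, 141×0.29 = 40.89, 141×0.40 = 56.4.
O: (49 − 43.71)²/43.71 = 27.9841/43.71 = 0.6402
A: (25 − 40.89)²/40.89 = 252.4921/40.89 = 6.1749
B: (67 − 56.4)²/56.4 = 112.36/56.4 = 1.9922
Sum = 8.807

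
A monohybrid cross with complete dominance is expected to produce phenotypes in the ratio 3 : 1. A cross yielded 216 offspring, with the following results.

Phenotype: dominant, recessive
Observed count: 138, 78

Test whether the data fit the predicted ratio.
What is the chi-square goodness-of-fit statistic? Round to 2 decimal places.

Ratio total = 4. Expected counts: 216×3/4 = 162, 216×1/4 = 54.
cat            O        E   (O−E)²/E
dominant     138      162      3.556
recessive     78       54     10.667
Sum = 14.22

14.22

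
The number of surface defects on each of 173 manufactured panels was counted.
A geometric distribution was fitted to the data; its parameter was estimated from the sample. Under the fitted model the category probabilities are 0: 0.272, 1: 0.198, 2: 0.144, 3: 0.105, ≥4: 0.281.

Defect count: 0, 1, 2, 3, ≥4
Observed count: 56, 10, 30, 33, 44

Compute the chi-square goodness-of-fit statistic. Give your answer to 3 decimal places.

Expected counts E_i = n·p_i: 173×0.272 = 47.056, 173×0.198 = 34.254, 173×0.144 = 24.912, 173×0.105 = 18.165, 173×0.281 = 48.613.
0: (56 − 47.056)²/47.056 = 79.995136/47.056 = 1.7000
1: (10 − 34.254)²/34.254 = 588.256516/34.254 = 17.1734
2: (30 − 24.912)²/24.912 = 25.887744/24.912 = 1.0392
3: (33 − 18.165)²/18.165 = 220.077225/18.165 = 12.1155
≥4: (44 − 48.613)²/48.613 = 21.279769/48.613 = 0.4377
Sum = 32.466

32.466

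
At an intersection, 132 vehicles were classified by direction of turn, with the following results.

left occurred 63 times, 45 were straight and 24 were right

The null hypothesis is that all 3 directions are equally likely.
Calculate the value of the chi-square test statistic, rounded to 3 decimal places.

17.318

Under H₀ each category has probability 1/3, so each expected count is 132/3 = 44.
left: (63 − 44)²/44 = 361/44 = 8.2045
straight: (45 − 44)²/44 = 1/44 = 0.0227
right: (24 − 44)²/44 = 400/44 = 9.0909
Sum = 17.318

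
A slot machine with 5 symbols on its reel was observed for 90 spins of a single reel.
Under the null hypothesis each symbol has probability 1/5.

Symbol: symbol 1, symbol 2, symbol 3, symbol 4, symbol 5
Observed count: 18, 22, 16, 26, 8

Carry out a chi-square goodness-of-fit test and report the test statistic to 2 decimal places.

Expected count for each of the 5 categories: 90/5 = 18.
symbol 1: (18 − 18)²/18 = 0/18 = 0.000
symbol 2: (22 − 18)²/18 = 16/18 = 0.889
symbol 3: (16 − 18)²/18 = 4/18 = 0.222
symbol 4: (26 − 18)²/18 = 64/18 = 3.556
symbol 5: (8 − 18)²/18 = 100/18 = 5.556
Sum = 10.22

10.22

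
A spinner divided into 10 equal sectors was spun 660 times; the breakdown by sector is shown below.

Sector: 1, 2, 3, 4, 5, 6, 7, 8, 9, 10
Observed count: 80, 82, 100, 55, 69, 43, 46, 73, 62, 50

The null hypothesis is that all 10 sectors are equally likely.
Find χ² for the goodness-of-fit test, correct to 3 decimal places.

Under H₀ each category has probability 1/10, so each expected count is 660/10 = 66.
1: (80 − 66)²/66 = 196/66 = 2.9697
2: (82 − 66)²/66 = 256/66 = 3.8788
3: (100 − 66)²/66 = 1156/66 = 17.5152
4: (55 − 66)²/66 = 121/66 = 1.8333
5: (69 − 66)²/66 = 9/66 = 0.1364
6: (43 − 66)²/66 = 529/66 = 8.0152
7: (46 − 66)²/66 = 400/66 = 6.0606
8: (73 − 66)²/66 = 49/66 = 0.7424
9: (62 − 66)²/66 = 16/66 = 0.2424
10: (50 − 66)²/66 = 256/66 = 3.8788
Sum = 45.273

45.273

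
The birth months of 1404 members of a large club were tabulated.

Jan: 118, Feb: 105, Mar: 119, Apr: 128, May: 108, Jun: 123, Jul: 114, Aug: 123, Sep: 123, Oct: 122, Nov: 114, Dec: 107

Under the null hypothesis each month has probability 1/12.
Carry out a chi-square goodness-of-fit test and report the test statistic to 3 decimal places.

5.145

Under H₀ each category has probability 1/12, so each expected count is 1404/12 = 117.
cat         O        E   (O−E)²/E
Jan       118      117     0.0085
Feb       105      117     1.2308
Mar       119      117     0.0342
Apr       128      117     1.0342
May       108      117     0.6923
Jun       123      117     0.3077
Jul       114      117     0.0769
Aug       123      117     0.3077
Sep       123      117     0.3077
Oct       122      117     0.2137
Nov       114      117     0.0769
Dec       107      117     0.8547
Sum = 5.145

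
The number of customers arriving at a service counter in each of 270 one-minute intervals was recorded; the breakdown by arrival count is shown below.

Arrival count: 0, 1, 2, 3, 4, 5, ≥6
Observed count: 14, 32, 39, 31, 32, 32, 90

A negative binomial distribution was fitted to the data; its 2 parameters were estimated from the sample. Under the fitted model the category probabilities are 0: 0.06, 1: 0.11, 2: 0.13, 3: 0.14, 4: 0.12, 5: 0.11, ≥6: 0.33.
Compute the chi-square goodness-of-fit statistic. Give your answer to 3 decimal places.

Expected counts E_i = n·p_i: 270×0.06 = 16.2, 270×0.11 = 29.7, 270×0.13 = 35.1, 270×0.14 = 37.8, 270×0.12 = 32.4, 270×0.11 = 29.7, 270×0.33 = 89.1.
0: (14 − 16.2)²/16.2 = 4.84/16.2 = 0.2988
1: (32 − 29.7)²/29.7 = 5.29/29.7 = 0.1781
2: (39 − 35.1)²/35.1 = 15.21/35.1 = 0.4333
3: (31 − 37.8)²/37.8 = 46.24/37.8 = 1.2233
4: (32 − 32.4)²/32.4 = 0.16/32.4 = 0.0049
5: (32 − 29.7)²/29.7 = 5.29/29.7 = 0.1781
≥6: (90 − 89.1)²/89.1 = 0.81/89.1 = 0.0091
Sum = 2.326

2.326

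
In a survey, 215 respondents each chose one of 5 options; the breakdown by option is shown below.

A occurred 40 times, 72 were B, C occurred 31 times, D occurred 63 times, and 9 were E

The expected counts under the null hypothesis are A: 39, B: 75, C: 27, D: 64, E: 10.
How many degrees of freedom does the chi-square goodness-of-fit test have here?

4

There are k = 5 categories and no parameters were estimated from the data, so df = 5 − 1 = 4.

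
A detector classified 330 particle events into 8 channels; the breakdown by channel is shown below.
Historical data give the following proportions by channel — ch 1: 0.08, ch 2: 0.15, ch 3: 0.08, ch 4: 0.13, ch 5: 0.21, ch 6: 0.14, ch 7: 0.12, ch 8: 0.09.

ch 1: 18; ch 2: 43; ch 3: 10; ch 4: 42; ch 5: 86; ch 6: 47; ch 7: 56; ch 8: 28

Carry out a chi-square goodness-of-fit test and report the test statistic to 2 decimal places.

Expected counts E_i = n·p_i: 330×0.08 = 26.4, 330×0.15 = 49.5, 330×0.08 = 26.4, 330×0.13 = 42.9, 330×0.21 = 69.3, 330×0.14 = 46.2, 330×0.12 = 39.6, 330×0.09 = 29.7.
cat         O        E   (O−E)²/E
ch 1       18     26.4      2.673
ch 2       43     49.5      0.854
ch 3       10     26.4     10.188
ch 4       42     42.9      0.019
ch 5       86     69.3      4.024
ch 6       47     46.2      0.014
ch 7       56     39.6      6.792
ch 8       28     29.7      0.097
Sum = 24.66

24.66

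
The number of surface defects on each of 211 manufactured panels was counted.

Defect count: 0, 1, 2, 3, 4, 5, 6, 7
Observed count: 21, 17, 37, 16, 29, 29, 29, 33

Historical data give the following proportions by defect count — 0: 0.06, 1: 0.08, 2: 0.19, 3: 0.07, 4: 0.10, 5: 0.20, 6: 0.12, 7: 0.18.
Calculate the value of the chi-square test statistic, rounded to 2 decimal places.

Expected counts E_i = n·p_i: 211×0.06 = 12.66, 211×0.08 = 16.88, 211×0.19 = 40.09, 211×0.07 = 14.77, 211×0.10 = 21.1, 211×0.20 = 42.2, 211×0.12 = 25.32, 211×0.18 = 37.98.
0: (21 − 12.66)²/12.66 = 69.5556/12.66 = 5.494
1: (17 − 16.88)²/16.88 = 0.0144/16.88 = 0.001
2: (37 − 40.09)²/40.09 = 9.5481/40.09 = 0.238
3: (16 − 14.77)²/14.77 = 1.5129/14.77 = 0.102
4: (29 − 21.1)²/21.1 = 62.41/21.1 = 2.958
5: (29 − 42.2)²/42.2 = 174.24/42.2 = 4.129
6: (29 − 25.32)²/25.32 = 13.5424/25.32 = 0.535
7: (33 − 37.98)²/37.98 = 24.8004/37.98 = 0.653
Sum = 14.11

14.11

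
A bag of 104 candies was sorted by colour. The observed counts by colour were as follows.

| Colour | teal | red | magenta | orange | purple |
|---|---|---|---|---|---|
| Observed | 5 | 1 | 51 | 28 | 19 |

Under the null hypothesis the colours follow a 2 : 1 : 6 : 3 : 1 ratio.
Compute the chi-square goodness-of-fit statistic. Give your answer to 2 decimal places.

Ratio total = 13. Expected counts: 104×2/13 = 16, 104×1/13 = 8, 104×6/13 = 48, 104×3/13 = 24, 104×1/13 = 8.
cat          O        E   (O−E)²/E
teal         5       16      7.563
red          1        8      6.125
magenta     51       48      0.188
orange      28       24      0.667
purple      19        8     15.125
Sum = 29.67

29.67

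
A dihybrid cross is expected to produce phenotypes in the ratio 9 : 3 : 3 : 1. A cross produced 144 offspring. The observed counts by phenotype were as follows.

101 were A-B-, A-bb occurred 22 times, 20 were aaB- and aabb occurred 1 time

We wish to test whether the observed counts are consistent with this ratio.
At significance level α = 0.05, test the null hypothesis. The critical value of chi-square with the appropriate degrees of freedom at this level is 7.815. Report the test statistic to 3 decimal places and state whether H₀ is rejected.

Ratio total = 16. Expected counts: 144×9/16 = 81, 144×3/16 = 27, 144×3/16 = 27, 144×1/16 = 9.
cat         O        E   (O−E)²/E
A-B-      101       81     4.9383
A-bb       22       27     0.9259
aaB-       20       27     1.8148
aabb        1        9     7.1111
Sum = 14.790
df = 3. Since 14.790 > 7.815, we reject H₀.

14.790; reject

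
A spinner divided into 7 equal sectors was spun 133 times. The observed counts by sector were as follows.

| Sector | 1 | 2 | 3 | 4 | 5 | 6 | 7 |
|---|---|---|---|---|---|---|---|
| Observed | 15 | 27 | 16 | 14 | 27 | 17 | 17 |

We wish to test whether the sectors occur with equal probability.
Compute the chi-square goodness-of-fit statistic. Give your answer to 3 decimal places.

9.789

Expected count for each of the 7 categories: 133/7 = 19.
1: (15 − 19)²/19 = 16/19 = 0.8421
2: (27 − 19)²/19 = 64/19 = 3.3684
3: (16 − 19)²/19 = 9/19 = 0.4737
4: (14 − 19)²/19 = 25/19 = 1.3158
5: (27 − 19)²/19 = 64/19 = 3.3684
6: (17 − 19)²/19 = 4/19 = 0.2105
7: (17 − 19)²/19 = 4/19 = 0.2105
Sum = 9.789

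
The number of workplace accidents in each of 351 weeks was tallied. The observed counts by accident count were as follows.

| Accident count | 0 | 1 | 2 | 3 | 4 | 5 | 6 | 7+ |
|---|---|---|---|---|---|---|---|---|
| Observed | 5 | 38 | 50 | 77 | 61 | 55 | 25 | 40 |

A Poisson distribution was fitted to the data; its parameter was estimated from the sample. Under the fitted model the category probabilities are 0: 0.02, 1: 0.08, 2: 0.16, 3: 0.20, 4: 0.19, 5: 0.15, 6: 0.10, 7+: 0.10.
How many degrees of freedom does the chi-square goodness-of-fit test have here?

6

There are k = 8 categories and 1 parameter estimated from the data, so df = 8 − 1 − 1 = 6.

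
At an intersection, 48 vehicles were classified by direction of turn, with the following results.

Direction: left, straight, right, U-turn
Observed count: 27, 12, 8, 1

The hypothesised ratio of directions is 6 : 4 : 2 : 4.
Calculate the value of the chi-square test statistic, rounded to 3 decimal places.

15.250

Ratio total = 16. Expected counts: 48×6/16 = 18, 48×4/16 = 12, 48×2/16 = 6, 48×4/16 = 12.
cat           O        E   (O−E)²/E
left         27       18     4.5000
straight     12       12     0.0000
right         8        6     0.6667
U-turn        1       12    10.0833
Sum = 15.250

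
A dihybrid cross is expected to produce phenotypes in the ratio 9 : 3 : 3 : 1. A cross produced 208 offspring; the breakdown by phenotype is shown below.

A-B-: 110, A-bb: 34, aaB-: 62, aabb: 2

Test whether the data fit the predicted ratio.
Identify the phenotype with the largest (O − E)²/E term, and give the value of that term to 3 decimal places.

Ratio total = 16. Expected counts: 208×9/16 = 117, 208×3/16 = 39, 208×3/16 = 39, 208×1/16 = 13.
χ² = (110−117)²/117 + (34−39)²/39 + (62−39)²/39 + (2−13)²/13
   = 0.4188 + 0.6410 + 13.5641 + 9.3077
The largest term is for aaB-: 13.564.

aaB-, 13.564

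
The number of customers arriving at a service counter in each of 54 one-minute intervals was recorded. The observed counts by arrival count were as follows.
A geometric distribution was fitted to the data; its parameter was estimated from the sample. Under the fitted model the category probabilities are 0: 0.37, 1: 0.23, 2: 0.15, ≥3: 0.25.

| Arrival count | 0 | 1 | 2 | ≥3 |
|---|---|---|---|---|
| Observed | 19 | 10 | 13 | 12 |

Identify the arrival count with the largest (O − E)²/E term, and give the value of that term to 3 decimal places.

Expected counts E_i = n·p_i: 54×0.37 = 19.98, 54×0.23 = 12.42, 54×0.15 = 8.1, 54×0.25 = 13.5.
0: (19 − 19.98)²/19.98 = 0.9604/19.98 = 0.0481
1: (10 − 12.42)²/12.42 = 5.8564/12.42 = 0.4715
2: (13 − 8.1)²/8.1 = 24.01/8.1 = 2.9642
≥3: (12 − 13.5)²/13.5 = 2.25/13.5 = 0.1667
The largest term is for 2: 2.964.

2, 2.964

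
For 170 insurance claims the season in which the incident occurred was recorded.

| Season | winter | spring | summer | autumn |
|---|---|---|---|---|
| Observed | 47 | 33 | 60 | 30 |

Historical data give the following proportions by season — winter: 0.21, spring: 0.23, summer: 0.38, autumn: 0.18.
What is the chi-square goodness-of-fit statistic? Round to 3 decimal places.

4.868

Expected counts E_i = n·p_i: 170×0.21 = 35.7, 170×0.23 = 39.1, 170×0.38 = 64.6, 170×0.18 = 30.6.
winter: (47 − 35.7)²/35.7 = 127.69/35.7 = 3.5768
spring: (33 − 39.1)²/39.1 = 37.21/39.1 = 0.9517
summer: (60 − 64.6)²/64.6 = 21.16/64.6 = 0.3276
autumn: (30 − 30.6)²/30.6 = 0.36/30.6 = 0.0118
Sum = 4.868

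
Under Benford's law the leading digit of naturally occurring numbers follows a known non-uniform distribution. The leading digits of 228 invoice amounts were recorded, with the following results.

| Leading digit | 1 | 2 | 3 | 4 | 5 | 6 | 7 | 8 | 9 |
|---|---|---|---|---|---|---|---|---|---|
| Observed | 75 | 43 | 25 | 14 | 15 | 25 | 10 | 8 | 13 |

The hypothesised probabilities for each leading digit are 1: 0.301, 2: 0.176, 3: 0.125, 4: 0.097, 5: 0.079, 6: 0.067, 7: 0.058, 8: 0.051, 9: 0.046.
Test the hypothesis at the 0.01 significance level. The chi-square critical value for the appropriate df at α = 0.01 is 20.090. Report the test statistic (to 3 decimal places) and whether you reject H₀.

Expected counts E_i = n·p_i: 228×0.301 = 68.628, 228×0.176 = 40.128, 228×0.125 = 28.5, 228×0.097 = 22.116, 228×0.079 = 18.012, 228×0.067 = 15.276, 228×0.058 = 13.224, 228×0.051 = 11.628, 228×0.046 = 10.488.
1: (75 − 68.628)²/68.628 = 40.602384/68.628 = 0.5916
2: (43 − 40.128)²/40.128 = 8.248384/40.128 = 0.2056
3: (25 − 28.5)²/28.5 = 12.25/28.5 = 0.4298
4: (14 − 22.116)²/22.116 = 65.869456/22.116 = 2.9784
5: (15 − 18.012)²/18.012 = 9.072144/18.012 = 0.5037
6: (25 − 15.276)²/15.276 = 94.556176/15.276 = 6.1899
7: (10 − 13.224)²/13.224 = 10.394176/13.224 = 0.7860
8: (8 − 11.628)²/11.628 = 13.162384/11.628 = 1.1320
9: (13 − 10.488)²/10.488 = 6.310144/10.488 = 0.6017
Sum = 13.419
df = 8. Since 13.419 < 20.090, we do not reject H₀.

13.419; do not reject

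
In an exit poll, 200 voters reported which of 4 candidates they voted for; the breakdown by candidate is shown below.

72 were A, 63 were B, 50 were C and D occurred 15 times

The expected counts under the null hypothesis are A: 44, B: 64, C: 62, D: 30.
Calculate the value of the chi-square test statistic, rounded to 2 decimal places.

27.66

cat         O        E   (O−E)²/E
A          72       44     17.818
B          63       64      0.016
C          50       62      2.323
D          15       30      7.500
Sum = 27.66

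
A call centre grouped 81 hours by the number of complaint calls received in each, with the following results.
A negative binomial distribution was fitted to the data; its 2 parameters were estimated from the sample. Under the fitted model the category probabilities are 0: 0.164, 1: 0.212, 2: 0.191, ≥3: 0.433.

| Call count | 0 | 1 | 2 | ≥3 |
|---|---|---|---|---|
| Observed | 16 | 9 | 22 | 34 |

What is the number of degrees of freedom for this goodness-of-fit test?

1

There are k = 4 categories and 2 parameters estimated from the data, so df = 4 − 1 − 2 = 1.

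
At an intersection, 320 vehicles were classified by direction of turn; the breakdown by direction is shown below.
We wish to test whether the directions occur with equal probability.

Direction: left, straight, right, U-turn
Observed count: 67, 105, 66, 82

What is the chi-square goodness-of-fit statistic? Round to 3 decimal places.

Under H₀ each category has probability 1/4, so each expected count is 320/4 = 80.
cat           O        E   (O−E)²/E
left         67       80     2.1125
straight    105       80     7.8125
right        66       80     2.4500
U-turn       82       80     0.0500
Sum = 12.425

12.425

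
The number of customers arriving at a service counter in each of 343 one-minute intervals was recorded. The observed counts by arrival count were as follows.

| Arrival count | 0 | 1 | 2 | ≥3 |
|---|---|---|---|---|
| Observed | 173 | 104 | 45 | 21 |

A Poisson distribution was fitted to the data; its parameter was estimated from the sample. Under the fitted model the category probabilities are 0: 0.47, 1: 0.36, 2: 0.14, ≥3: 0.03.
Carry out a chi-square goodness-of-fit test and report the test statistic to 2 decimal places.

Expected counts E_i = n·p_i: 343×0.47 = 161.21, 343×0.36 = 123.48, 343×0.14 = 48.02, 343×0.03 = 10.29.
χ² = (173−161.21)²/161.21 + (104−123.48)²/123.48 + (45−48.02)²/48.02 + (21−10.29)²/10.29
   = 0.862 + 3.073 + 0.190 + 11.147
Sum = 15.27

15.27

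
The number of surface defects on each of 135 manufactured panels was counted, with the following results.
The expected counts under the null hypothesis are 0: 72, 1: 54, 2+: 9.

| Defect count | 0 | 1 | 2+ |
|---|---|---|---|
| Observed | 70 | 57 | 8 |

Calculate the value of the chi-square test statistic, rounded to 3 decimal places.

χ² = (70−72)²/72 + (57−54)²/54 + (8−9)²/9
   = 0.0556 + 0.1667 + 0.1111
Sum = 0.333

0.333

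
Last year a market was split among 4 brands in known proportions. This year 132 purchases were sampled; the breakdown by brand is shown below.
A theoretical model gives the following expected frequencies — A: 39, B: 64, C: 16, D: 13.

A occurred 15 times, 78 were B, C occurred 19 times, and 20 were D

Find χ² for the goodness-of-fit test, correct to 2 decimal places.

χ² = (15−39)²/39 + (78−64)²/64 + (19−16)²/16 + (20−13)²/13
   = 14.769 + 3.063 + 0.563 + 3.769
Sum = 22.16

22.16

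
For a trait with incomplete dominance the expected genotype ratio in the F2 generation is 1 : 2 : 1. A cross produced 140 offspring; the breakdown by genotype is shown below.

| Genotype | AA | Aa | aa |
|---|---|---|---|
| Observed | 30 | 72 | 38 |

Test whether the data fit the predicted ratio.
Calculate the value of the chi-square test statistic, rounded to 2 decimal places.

1.03

Ratio total = 4. Expected counts: 140×1/4 = 35, 140×2/4 = 70, 140×1/4 = 35.
cat         O        E   (O−E)²/E
AA         30       35      0.714
Aa         72       70      0.057
aa         38       35      0.257
Sum = 1.03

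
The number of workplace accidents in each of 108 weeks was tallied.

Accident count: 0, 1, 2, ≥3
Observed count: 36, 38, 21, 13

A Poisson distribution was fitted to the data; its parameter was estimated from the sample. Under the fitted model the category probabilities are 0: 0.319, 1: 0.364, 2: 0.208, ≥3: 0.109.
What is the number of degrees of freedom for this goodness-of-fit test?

There are k = 4 categories and 1 parameter estimated from the data, so df = 4 − 1 − 1 = 2.

2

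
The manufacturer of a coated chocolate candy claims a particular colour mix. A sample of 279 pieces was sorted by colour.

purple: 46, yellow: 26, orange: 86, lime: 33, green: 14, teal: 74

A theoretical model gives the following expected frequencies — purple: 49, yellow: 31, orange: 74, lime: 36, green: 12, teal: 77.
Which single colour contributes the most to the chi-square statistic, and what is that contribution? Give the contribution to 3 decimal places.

orange, 1.946

purple: (46 − 49)²/49 = 9/49 = 0.1837
yellow: (26 − 31)²/31 = 25/31 = 0.8065
orange: (86 − 74)²/74 = 144/74 = 1.9459
lime: (33 − 36)²/36 = 9/36 = 0.2500
green: (14 − 12)²/12 = 4/12 = 0.3333
teal: (74 − 77)²/77 = 9/77 = 0.1169
The largest term is for orange: 1.946.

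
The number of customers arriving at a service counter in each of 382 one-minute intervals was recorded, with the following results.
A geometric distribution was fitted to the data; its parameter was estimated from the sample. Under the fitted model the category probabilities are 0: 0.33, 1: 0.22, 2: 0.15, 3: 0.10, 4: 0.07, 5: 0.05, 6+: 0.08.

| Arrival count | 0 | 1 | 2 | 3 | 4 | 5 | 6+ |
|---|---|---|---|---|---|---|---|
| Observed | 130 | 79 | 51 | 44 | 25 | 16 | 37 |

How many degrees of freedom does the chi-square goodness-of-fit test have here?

5

There are k = 7 categories and 1 parameter estimated from the data, so df = 7 − 1 − 1 = 5.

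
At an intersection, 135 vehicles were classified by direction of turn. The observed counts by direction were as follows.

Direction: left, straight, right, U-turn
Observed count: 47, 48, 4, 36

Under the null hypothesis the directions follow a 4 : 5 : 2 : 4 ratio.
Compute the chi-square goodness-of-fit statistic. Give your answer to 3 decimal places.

Ratio total = 15. Expected counts: 135×4/15 = 36, 135×5/15 = 45, 135×2/15 = 18, 135×4/15 = 36.
χ² = (47−36)²/36 + (48−45)²/45 + (4−18)²/18 + (36−36)²/36
   = 3.3611 + 0.2000 + 10.8889 + 0.0000
Sum = 14.450

14.450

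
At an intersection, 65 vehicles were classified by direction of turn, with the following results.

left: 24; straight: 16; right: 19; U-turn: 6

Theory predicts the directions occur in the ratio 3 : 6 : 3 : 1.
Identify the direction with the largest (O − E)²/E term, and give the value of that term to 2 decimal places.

Ratio total = 13. Expected counts: 65×3/13 = 15, 65×6/13 = 30, 65×3/13 = 15, 65×1/13 = 5.
left: (24 − 15)²/15 = 81/15 = 5.400
straight: (16 − 30)²/30 = 196/30 = 6.533
right: (19 − 15)²/15 = 16/15 = 1.067
U-turn: (6 − 5)²/5 = 1/5 = 0.200
The largest term is for straight: 6.53.

straight, 6.53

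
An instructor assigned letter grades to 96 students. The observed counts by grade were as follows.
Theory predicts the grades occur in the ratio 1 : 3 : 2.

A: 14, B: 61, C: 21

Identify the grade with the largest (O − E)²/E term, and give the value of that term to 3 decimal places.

C, 3.781

Ratio total = 6. Expected counts: 96×1/6 = 16, 96×3/6 = 48, 96×2/6 = 32.
χ² = (14−16)²/16 + (61−48)²/48 + (21−32)²/32
   = 0.2500 + 3.5208 + 3.7813
The largest term is for C: 3.781.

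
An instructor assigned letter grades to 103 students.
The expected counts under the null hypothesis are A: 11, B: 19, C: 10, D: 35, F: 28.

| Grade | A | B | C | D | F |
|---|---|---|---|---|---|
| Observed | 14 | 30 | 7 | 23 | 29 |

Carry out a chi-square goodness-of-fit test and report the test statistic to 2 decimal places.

cat         O        E   (O−E)²/E
A          14       11      0.818
B          30       19      6.368
C           7       10      0.900
D          23       35      4.114
F          29       28      0.036
Sum = 12.24

12.24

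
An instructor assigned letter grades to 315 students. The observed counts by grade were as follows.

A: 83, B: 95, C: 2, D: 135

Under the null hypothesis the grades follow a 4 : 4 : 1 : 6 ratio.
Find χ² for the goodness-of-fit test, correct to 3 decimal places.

Ratio total = 15. Expected counts: 315×4/15 = 84, 315×4/15 = 84, 315×1/15 = 21, 315×6/15 = 126.
χ² = (83−84)²/84 + (95−84)²/84 + (2−21)²/21 + (135−126)²/126
   = 0.0119 + 1.4405 + 17.1905 + 0.6429
Sum = 19.286

19.286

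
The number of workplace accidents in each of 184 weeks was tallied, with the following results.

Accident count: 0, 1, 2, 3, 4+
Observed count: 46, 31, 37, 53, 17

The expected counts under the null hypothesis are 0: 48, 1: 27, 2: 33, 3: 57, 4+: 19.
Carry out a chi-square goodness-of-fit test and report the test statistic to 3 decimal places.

0: (46 − 48)²/48 = 4/48 = 0.0833
1: (31 − 27)²/27 = 16/27 = 0.5926
2: (37 − 33)²/33 = 16/33 = 0.4848
3: (53 − 57)²/57 = 16/57 = 0.2807
4+: (17 − 19)²/19 = 4/19 = 0.2105
Sum = 1.652

1.652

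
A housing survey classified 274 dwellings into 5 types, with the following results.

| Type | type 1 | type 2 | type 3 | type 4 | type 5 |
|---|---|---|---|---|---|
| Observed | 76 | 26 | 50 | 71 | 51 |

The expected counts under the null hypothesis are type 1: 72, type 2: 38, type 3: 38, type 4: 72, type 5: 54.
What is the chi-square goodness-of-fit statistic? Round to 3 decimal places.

cat         O        E   (O−E)²/E
type 1     76       72     0.2222
type 2     26       38     3.7895
type 3     50       38     3.7895
type 4     71       72     0.0139
type 5     51       54     0.1667
Sum = 7.982

7.982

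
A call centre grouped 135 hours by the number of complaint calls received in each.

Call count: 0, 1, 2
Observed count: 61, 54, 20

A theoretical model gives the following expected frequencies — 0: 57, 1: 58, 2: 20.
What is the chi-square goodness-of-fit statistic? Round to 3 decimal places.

0: (61 − 57)²/57 = 16/57 = 0.2807
1: (54 − 58)²/58 = 16/58 = 0.2759
2: (20 − 20)²/20 = 0/20 = 0.0000
Sum = 0.557

0.557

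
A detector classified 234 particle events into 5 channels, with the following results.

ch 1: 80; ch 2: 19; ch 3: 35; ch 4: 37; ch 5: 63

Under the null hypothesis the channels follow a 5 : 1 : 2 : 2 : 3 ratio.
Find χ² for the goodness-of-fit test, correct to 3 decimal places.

2.722

Ratio total = 13. Expected counts: 234×5/13 = 90, 234×1/13 = 18, 234×2/13 = 36, 234×2/13 = 36, 234×3/13 = 54.
cat         O        E   (O−E)²/E
ch 1       80       90     1.1111
ch 2       19       18     0.0556
ch 3       35       36     0.0278
ch 4       37       36     0.0278
ch 5       63       54     1.5000
Sum = 2.722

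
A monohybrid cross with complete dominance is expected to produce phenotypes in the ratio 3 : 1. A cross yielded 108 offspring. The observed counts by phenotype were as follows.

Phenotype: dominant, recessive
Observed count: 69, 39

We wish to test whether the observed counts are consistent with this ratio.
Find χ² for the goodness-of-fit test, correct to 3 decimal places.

7.111

Ratio total = 4. Expected counts: 108×3/4 = 81, 108×1/4 = 27.
dominant: (69 − 81)²/81 = 144/81 = 1.7778
recessive: (39 − 27)²/27 = 144/27 = 5.3333
Sum = 7.111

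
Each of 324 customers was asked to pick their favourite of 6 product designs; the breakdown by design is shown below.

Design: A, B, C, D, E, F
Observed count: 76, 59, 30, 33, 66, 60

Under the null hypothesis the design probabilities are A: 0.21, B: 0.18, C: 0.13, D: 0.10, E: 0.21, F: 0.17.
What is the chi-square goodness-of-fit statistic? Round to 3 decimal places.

Expected counts E_i = n·p_i: 324×0.21 = 68.04, 324×0.18 = 58.32, 324×0.13 = 42.12, 324×0.10 = 32.4, 324×0.21 = 68.04, 324×0.17 = 55.08.
χ² = (76−68.04)²/68.04 + (59−58.32)²/58.32 + (30−42.12)²/42.12 + (33−32.4)²/32.4 + (66−68.04)²/68.04 + (60−55.08)²/55.08
   = 0.9312 + 0.0079 + 3.4875 + 0.0111 + 0.0612 + 0.4395
Sum = 4.938

4.938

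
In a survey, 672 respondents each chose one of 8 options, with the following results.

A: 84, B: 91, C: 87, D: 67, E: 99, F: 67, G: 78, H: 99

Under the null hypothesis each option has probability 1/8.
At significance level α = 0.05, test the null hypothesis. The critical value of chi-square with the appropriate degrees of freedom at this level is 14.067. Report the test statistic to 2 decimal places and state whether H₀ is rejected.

Under H₀ each category has probability 1/8, so each expected count is 672/8 = 84.
A: (84 − 84)²/84 = 0/84 = 0.000
B: (91 − 84)²/84 = 49/84 = 0.583
C: (87 − 84)²/84 = 9/84 = 0.107
D: (67 − 84)²/84 = 289/84 = 3.440
E: (99 − 84)²/84 = 225/84 = 2.679
F: (67 − 84)²/84 = 289/84 = 3.440
G: (78 − 84)²/84 = 36/84 = 0.429
H: (99 − 84)²/84 = 225/84 = 2.679
Sum = 13.36
df = 7. Since 13.36 < 14.067, we do not reject H₀.

13.36; do not reject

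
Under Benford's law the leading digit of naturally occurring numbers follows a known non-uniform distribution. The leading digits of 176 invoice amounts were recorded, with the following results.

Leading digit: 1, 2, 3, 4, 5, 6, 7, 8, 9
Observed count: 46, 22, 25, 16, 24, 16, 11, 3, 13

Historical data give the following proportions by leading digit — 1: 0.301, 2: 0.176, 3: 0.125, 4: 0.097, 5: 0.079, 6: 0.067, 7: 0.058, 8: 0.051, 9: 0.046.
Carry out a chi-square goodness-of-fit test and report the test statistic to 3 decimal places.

19.839

Expected counts E_i = n·p_i: 176×0.301 = 52.976, 176×0.176 = 30.976, 176×0.125 = 22, 176×0.097 = 17.072, 176×0.079 = 13.904, 176×0.067 = 11.792, 176×0.058 = 10.208, 176×0.051 = 8.976, 176×0.046 = 8.096.
cat         O        E   (O−E)²/E
1          46   52.976     0.9186
2          22   30.976     2.6010
3          25       22     0.4091
4          16   17.072     0.0673
5          24   13.904     7.3309
6          16   11.792     1.5016
7          11   10.208     0.0614
8           3    8.976     3.9787
9          13    8.096     2.9705
Sum = 19.839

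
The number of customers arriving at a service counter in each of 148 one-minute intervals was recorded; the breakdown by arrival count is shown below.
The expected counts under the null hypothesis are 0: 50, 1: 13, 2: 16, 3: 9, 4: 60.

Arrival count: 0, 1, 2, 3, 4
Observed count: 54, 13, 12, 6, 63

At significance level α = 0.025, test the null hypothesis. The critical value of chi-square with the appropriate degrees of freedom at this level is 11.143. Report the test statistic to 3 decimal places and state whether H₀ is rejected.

cat         O        E   (O−E)²/E
0          54       50     0.3200
1          13       13     0.0000
2          12       16     1.0000
3           6        9     1.0000
4          63       60     0.1500
Sum = 2.470
df = 4. Since 2.470 < 11.143, we do not reject H₀.

2.470; do not reject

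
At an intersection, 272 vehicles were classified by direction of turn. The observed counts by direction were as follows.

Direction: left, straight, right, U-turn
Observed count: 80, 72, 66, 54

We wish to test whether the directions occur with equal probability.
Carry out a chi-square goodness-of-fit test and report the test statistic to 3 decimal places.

Expected count for each of the 4 categories: 272/4 = 68.
χ² = (80−68)²/68 + (72−68)²/68 + (66−68)²/68 + (54−68)²/68
   = 2.1176 + 0.2353 + 0.0588 + 2.8824
Sum = 5.294

5.294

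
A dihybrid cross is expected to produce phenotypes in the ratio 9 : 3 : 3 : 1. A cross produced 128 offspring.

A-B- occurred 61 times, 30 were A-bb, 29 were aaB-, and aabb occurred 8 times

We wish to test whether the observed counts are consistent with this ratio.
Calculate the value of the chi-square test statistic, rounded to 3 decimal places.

4.222

Ratio total = 16. Expected counts: 128×9/16 = 72, 128×3/16 = 24, 128×3/16 = 24, 128×1/16 = 8.
A-B-: (61 − 72)²/72 = 121/72 = 1.6806
A-bb: (30 − 24)²/24 = 36/24 = 1.5000
aaB-: (29 − 24)²/24 = 25/24 = 1.0417
aabb: (8 − 8)²/8 = 0/8 = 0.0000
Sum = 4.222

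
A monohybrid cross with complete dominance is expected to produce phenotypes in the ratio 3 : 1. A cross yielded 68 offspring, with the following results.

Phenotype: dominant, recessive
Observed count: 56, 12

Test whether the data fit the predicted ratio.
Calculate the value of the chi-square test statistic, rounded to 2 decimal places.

1.96

Ratio total = 4. Expected counts: 68×3/4 = 51, 68×1/4 = 17.
dominant: (56 − 51)²/51 = 25/51 = 0.490
recessive: (12 − 17)²/17 = 25/17 = 1.471
Sum = 1.96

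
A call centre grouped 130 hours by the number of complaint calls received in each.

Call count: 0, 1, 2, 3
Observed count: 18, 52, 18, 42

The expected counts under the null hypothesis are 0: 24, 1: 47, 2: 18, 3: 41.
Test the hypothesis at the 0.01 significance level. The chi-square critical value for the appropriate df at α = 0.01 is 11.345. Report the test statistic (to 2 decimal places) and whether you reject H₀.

2.06; do not reject

cat         O        E   (O−E)²/E
0          18       24      1.500
1          52       47      0.532
2          18       18      0.000
3          42       41      0.024
Sum = 2.06
df = 3. Since 2.06 < 11.345, we do not reject H₀.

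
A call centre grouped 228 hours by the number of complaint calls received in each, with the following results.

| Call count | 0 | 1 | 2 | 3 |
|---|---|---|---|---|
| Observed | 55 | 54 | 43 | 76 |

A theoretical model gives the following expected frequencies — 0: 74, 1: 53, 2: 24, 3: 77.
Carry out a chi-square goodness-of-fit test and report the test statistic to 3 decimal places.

χ² = (55−74)²/74 + (54−53)²/53 + (43−24)²/24 + (76−77)²/77
   = 4.8784 + 0.0189 + 15.0417 + 0.0130
Sum = 19.952

19.952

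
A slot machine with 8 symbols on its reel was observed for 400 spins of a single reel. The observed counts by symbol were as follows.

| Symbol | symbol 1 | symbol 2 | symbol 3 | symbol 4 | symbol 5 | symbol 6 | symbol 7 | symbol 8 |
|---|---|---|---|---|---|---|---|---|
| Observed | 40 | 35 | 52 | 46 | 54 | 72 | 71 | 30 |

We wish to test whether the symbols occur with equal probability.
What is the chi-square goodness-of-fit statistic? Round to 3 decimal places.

Under H₀ each category has probability 1/8, so each expected count is 400/8 = 50.
cat           O        E   (O−E)²/E
symbol 1     40       50     2.0000
symbol 2     35       50     4.5000
symbol 3     52       50     0.0800
symbol 4     46       50     0.3200
symbol 5     54       50     0.3200
symbol 6     72       50     9.6800
symbol 7     71       50     8.8200
symbol 8     30       50     8.0000
Sum = 33.720

33.720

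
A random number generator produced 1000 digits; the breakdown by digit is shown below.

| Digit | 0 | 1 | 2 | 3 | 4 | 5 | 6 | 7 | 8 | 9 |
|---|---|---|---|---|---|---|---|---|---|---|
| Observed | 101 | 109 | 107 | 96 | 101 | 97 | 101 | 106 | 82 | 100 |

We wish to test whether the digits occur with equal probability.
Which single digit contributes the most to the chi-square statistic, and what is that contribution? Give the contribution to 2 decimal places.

8, 3.24

Under H₀ each category has probability 1/10, so each expected count is 1000/10 = 100.
cat         O        E   (O−E)²/E
0         101      100      0.010
1         109      100      0.810
2         107      100      0.490
3          96      100      0.160
4         101      100      0.010
5          97      100      0.090
6         101      100      0.010
7         106      100      0.360
8          82      100      3.240
9         100      100      0.000
The largest term is for 8: 3.24.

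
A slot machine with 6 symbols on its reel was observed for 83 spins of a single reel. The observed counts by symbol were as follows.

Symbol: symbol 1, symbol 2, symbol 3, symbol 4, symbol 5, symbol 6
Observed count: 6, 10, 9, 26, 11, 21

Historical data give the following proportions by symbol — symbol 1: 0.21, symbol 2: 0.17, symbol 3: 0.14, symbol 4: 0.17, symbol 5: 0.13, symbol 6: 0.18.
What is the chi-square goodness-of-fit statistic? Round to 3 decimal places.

Expected counts E_i = n·p_i: 83×0.21 = 17.43, 83×0.17 = 14.11, 83×0.14 = 11.62, 83×0.17 = 14.11, 83×0.13 = 10.79, 83×0.18 = 14.94.
symbol 1: (6 − 17.43)²/17.43 = 130.6449/17.43 = 7.4954
symbol 2: (10 − 14.11)²/14.11 = 16.8921/14.11 = 1.1972
symbol 3: (9 − 11.62)²/11.62 = 6.8644/11.62 = 0.5907
symbol 4: (26 − 14.11)²/14.11 = 141.3721/14.11 = 10.0193
symbol 5: (11 − 10.79)²/10.79 = 0.0441/10.79 = 0.0041
symbol 6: (21 − 14.94)²/14.94 = 36.7236/14.94 = 2.4581
Sum = 21.765

21.765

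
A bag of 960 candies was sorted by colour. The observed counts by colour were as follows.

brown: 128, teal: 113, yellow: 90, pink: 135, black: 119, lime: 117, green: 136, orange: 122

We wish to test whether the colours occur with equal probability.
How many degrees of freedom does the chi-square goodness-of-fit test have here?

7

There are k = 8 categories and no parameters were estimated from the data, so df = 8 − 1 = 7.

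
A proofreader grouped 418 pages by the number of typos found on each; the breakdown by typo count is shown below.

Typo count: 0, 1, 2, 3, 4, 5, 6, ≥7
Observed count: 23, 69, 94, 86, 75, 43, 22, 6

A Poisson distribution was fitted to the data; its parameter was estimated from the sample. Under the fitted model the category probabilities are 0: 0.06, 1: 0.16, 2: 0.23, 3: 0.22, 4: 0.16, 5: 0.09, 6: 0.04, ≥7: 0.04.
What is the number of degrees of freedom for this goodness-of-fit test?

6

There are k = 8 categories and 1 parameter estimated from the data, so df = 8 − 1 − 1 = 6.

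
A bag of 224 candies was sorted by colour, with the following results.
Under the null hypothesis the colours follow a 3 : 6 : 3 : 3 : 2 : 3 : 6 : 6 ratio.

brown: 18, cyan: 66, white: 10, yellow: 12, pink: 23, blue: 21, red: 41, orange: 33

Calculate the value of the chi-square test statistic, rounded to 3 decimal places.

Ratio total = 32. Expected counts: 224×3/32 = 21, 224×6/32 = 42, 224×3/32 = 21, 224×3/32 = 21, 224×2/32 = 14, 224×3/32 = 21, 224×6/32 = 42, 224×6/32 = 42.
brown: (18 − 21)²/21 = 9/21 = 0.4286
cyan: (66 − 42)²/42 = 576/42 = 13.7143
white: (10 − 21)²/21 = 121/21 = 5.7619
yellow: (12 − 21)²/21 = 81/21 = 3.8571
pink: (23 − 14)²/14 = 81/14 = 5.7857
blue: (21 − 21)²/21 = 0/21 = 0.0000
red: (41 − 42)²/42 = 1/42 = 0.0238
orange: (33 − 42)²/42 = 81/42 = 1.9286
Sum = 31.500

31.500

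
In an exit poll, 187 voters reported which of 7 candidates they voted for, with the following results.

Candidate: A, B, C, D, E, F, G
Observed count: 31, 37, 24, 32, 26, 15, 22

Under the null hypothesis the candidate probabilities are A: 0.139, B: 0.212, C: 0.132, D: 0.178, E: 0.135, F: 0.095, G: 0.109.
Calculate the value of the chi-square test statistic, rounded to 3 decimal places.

1.791

Expected counts E_i = n·p_i: 187×0.139 = 25.993, 187×0.212 = 39.644, 187×0.132 = 24.684, 187×0.178 = 33.286, 187×0.135 = 25.245, 187×0.095 = 17.765, 187×0.109 = 20.383.
A: (31 − 25.993)²/25.993 = 25.070049/25.993 = 0.9645
B: (37 − 39.644)²/39.644 = 6.990736/39.644 = 0.1763
C: (24 − 24.684)²/24.684 = 0.467856/24.684 = 0.0190
D: (32 − 33.286)²/33.286 = 1.653796/33.286 = 0.0497
E: (26 − 25.245)²/25.245 = 0.570025/25.245 = 0.0226
F: (15 − 17.765)²/17.765 = 7.645225/17.765 = 0.4304
G: (22 − 20.383)²/20.383 = 2.614689/20.383 = 0.1283
Sum = 1.791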